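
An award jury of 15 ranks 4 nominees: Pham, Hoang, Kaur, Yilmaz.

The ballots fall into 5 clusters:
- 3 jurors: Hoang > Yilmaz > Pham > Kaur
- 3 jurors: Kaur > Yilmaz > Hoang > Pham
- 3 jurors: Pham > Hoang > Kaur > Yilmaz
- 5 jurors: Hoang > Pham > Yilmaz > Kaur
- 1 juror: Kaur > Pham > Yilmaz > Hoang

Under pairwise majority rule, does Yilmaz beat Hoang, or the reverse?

Hoang

Ballots ranking Yilmaz above Hoang: 3 + 1 = 4.
Ballots ranking Hoang above Yilmaz: 15 − 4 = 11.
Hoang wins the head-to-head 11–4.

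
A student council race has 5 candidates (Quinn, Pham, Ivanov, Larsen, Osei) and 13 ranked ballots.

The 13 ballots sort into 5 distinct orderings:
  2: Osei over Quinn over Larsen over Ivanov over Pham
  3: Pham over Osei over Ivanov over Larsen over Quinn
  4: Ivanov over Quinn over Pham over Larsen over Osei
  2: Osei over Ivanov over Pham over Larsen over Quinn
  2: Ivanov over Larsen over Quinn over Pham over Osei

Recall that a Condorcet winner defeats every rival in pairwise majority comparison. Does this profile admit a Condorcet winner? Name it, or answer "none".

Pairwise majorities:
Quinn vs Pham: Quinn wins 8–5.
Quinn vs Ivanov: Quinn preferred on 2 ballots; Ivanov wins 11–2.
Quinn vs Larsen: Quinn preferred on 2+4 = 6 ballots; Larsen wins 7–6.
Quinn vs Osei: Quinn is ranked higher on 4+2 = 6 ballots, Osei on 7. Osei wins 7–6.
Pham vs Ivanov: Ivanov, 10–3.
Pham vs Larsen: Pham, 9–4.
Pham vs Osei: 9 to 4, Pham.
Ivanov vs Larsen: 3+4+2+2 = 11 for Ivanov, 2 for Larsen — Ivanov by 11–2.
Ivanov vs Osei: Osei wins 7–6.
Larsen vs Osei: Osei wins 7–6.
Every candidate loses at least once (Quinn loses to Ivanov; Pham loses to Quinn; Ivanov loses to Osei; Larsen loses to Pham; Osei loses to Pham). The majority relation contains the cycle Quinn → Pham → Larsen → Quinn, so there is no Condorcet winner.

none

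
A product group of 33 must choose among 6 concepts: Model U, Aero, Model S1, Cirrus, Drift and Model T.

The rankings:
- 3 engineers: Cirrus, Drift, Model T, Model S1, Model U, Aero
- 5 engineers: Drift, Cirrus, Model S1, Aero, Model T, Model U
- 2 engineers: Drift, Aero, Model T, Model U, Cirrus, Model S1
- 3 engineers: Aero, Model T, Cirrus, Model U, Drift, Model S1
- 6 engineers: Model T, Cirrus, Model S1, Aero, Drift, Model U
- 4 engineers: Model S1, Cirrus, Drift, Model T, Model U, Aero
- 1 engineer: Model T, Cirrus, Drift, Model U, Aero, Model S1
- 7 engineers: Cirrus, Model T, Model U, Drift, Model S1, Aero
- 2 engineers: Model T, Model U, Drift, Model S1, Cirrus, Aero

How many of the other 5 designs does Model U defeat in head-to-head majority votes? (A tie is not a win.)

Model U against each rival (33 engineers):
Model U vs Aero: 17 to 16, Model U.
Model U vs Model S1: 2+3+1+7+2 = 15 for Model U, 18 for Model S1 — Model S1 by 18–15.
Model U vs Cirrus: Cirrus wins 29–4.
Model U–Drift: Drift 21–12.
Model U vs Model T: Model T, 33–0.
Model U beats Aero; loses to Model S1, Cirrus, Drift, Model T — 1 pairwise win.

1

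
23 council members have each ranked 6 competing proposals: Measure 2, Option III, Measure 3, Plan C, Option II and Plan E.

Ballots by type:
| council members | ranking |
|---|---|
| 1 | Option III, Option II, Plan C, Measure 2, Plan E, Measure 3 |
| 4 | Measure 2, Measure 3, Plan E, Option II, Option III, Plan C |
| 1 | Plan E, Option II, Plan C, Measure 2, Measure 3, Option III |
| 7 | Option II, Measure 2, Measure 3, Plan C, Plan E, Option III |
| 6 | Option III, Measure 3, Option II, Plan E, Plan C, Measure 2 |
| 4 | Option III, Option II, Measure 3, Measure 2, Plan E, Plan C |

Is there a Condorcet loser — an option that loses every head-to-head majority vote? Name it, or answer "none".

Plan C

Head-to-head results (23 council members):
Measure 2 vs Option III: 12 to 11, Measure 2.
Measure 2 vs Measure 3: Measure 2 preferred on 1+4+1+7 = 13 ballots; Measure 2 wins 13–10.
Measure 2–Plan C: Measure 2 15–8.
Measure 2 vs Option II: 4 for Measure 2, 19 for Option II — Option II by 19–4.
Measure 2–Plan E: Measure 2 16–7.
Option III–Measure 3: Measure 3 12–11.
Option III–Plan C: Option III 15–8.
Option III vs Option II: Option II wins 12–11.
Option III vs Plan E: Plan E wins 12–11.
Measure 3 vs Plan C: 21 to 2, Measure 3.
Measure 3 vs Option II: Measure 3 is ranked higher on 4+6 = 10 ballots, Option II on 13. Option II wins 13–10.
Measure 3 vs Plan E: Measure 3 wins 21–2.
Plan C–Option II: Option II 23–0.
Plan C vs Plan E: Plan C preferred on 1+7 = 8 ballots; Plan E wins 15–8.
Option II vs Plan E: Option II, 18–5.
Plan C is beaten in every head-to-head and is the Condorcet loser.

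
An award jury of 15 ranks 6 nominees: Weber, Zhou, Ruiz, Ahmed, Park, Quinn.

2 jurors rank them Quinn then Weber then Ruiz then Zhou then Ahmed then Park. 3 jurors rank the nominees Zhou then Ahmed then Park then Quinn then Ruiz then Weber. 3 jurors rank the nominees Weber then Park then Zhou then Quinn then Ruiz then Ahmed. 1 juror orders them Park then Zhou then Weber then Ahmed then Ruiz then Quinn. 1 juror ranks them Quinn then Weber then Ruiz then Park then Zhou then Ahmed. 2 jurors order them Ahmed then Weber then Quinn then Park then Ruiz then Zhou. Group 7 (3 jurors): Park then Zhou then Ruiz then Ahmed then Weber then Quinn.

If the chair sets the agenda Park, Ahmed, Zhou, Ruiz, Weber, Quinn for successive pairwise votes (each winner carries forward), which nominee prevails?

Weber

Round 1: Park vs Ahmed — 8–7, Park advances.
Round 2: Park vs Zhou — 10–5, Park advances.
Round 3: Park vs Ruiz — 12–3, Park advances.
Round 4: Park vs Weber — 7–8, Weber advances.
Round 5: Weber vs Quinn — 9–6, Weber advances.
The agenda winner is Weber.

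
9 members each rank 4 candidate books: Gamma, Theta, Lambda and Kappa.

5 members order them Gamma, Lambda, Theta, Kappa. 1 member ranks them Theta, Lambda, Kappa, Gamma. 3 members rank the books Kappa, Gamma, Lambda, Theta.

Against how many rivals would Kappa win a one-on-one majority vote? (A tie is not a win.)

Kappa against each rival (9 members):
Kappa–Gamma: Gamma 5–4.
Kappa–Theta: Theta 6–3.
Kappa vs Lambda: Kappa preferred on 3 ballots; Lambda wins 6–3.
Kappa beats no one; loses to Gamma, Theta, Lambda — 0 pairwise wins.

0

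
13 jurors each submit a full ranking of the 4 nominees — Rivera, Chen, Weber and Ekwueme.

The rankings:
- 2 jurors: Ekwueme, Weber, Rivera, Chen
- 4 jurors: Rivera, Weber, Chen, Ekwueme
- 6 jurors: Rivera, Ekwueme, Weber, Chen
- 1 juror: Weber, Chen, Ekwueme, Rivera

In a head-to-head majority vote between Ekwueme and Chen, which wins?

Ekwueme

Ballots ranking Ekwueme above Chen: 2 + 6 = 8.
Ballots ranking Chen above Ekwueme: 13 − 8 = 5.
Ekwueme wins the head-to-head 8–5.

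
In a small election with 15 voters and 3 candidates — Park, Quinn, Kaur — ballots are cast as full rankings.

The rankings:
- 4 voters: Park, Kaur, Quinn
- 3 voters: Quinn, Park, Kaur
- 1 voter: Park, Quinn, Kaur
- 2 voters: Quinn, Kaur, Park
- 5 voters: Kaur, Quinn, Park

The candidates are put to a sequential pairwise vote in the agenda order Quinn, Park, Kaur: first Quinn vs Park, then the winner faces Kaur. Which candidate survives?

Round 1: Quinn vs Park — 10–5, Quinn advances.
Round 2: Quinn vs Kaur — 6–9, Kaur advances.
Kaur survives the agenda.

Kaur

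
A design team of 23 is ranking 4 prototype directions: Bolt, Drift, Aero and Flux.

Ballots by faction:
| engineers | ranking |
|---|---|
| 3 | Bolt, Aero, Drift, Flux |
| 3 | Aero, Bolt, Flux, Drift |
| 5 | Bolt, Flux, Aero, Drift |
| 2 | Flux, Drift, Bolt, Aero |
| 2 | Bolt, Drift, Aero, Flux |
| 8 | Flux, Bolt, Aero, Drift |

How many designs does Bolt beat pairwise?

3

Bolt against each rival (23 engineers):
Bolt vs Drift: Bolt, 21–2.
Bolt vs Aero: 3+5+2+2+8 = 20 for Bolt, 3 for Aero — Bolt by 20–3.
Bolt–Flux: Bolt 13–10.
Bolt beats Drift, Aero, Flux — 3 pairwise wins.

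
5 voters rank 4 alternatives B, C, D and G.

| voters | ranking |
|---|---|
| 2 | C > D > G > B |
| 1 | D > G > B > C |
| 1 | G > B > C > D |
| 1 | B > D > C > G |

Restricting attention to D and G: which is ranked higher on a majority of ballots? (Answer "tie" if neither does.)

D

Ballots ranking D above G: 2 + 1 + 1 = 4.
Ballots ranking G above D: 5 − 4 = 1.
D wins the head-to-head 4–1.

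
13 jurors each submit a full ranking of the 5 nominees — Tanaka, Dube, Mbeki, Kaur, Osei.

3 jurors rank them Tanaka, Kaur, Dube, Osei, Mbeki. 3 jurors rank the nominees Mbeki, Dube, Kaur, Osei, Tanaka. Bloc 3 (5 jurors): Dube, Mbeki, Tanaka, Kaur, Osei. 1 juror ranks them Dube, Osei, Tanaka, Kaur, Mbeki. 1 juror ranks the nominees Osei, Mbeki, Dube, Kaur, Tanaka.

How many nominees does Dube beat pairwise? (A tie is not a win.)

4

Dube against each rival (13 jurors):
Dube vs Tanaka: Dube preferred on 3+5+1+1 = 10 ballots; Dube wins 10–3.
Dube vs Mbeki: Dube preferred on 3+5+1 = 9 ballots; Dube wins 9–4.
Dube vs Kaur: Dube is ranked higher on 3+5+1+1 = 10 ballots, Kaur on 3. Dube wins 10–3.
Dube vs Osei: Dube preferred on 3+3+5+1 = 12 ballots; Dube wins 12–1.
Dube beats Tanaka, Mbeki, Kaur, Osei — 4 pairwise wins.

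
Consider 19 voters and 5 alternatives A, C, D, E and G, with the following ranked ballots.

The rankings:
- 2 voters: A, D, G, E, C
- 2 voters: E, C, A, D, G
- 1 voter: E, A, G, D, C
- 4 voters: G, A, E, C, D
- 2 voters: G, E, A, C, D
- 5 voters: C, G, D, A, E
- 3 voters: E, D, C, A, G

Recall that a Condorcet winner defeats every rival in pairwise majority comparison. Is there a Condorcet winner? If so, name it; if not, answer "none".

Pairwise majorities:
A vs C: A preferred on 2+1+4+2 = 9 ballots; C wins 10–9.
A vs D: 11 to 8, A.
A vs E: A preferred on 2+4+5 = 11 ballots; A wins 11–8.
A vs G: A preferred on 2+2+1+3 = 8 ballots; G wins 11–8.
C vs D: 2+4+2+5 = 13 for C, 6 for D — C by 13–6.
C vs E: 5 for C, 14 for E — E by 14–5.
C vs G: C is ranked higher on 2+5+3 = 10 ballots, G on 9. C wins 10–9.
D vs E: D is ranked higher on 2+5 = 7 ballots, E on 12. E wins 12–7.
D vs G: D is ranked higher on 2+2+3 = 7 ballots, G on 12. G wins 12–7.
E vs G: E preferred on 2+1+3 = 6 ballots; G wins 13–6.
No alternative is unbeaten: A loses to C; C loses to E; D loses to A; E loses to A; G loses to C. In particular A → E → C → A is a majority cycle — no Condorcet winner exists.

none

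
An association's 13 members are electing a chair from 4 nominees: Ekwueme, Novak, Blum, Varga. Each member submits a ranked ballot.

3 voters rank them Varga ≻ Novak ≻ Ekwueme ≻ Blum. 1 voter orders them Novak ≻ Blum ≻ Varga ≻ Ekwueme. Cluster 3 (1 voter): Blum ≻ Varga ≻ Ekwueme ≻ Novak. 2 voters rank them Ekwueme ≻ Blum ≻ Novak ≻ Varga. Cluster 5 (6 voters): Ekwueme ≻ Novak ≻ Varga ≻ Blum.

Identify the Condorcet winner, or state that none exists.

Ekwueme

Pairwise majorities:
Ekwueme vs Novak: 1+2+6 = 9 for Ekwueme, 4 for Novak — Ekwueme by 9–4.
Ekwueme vs Blum: 3+2+6 = 11 for Ekwueme, 2 for Blum — Ekwueme by 11–2.
Ekwueme vs Varga: 2+6 = 8 for Ekwueme, 5 for Varga — Ekwueme by 8–5.
Novak vs Blum: Novak is ranked higher on 3+1+6 = 10 ballots, Blum on 3. Novak wins 10–3.
Novak vs Varga: 9 to 4, Novak.
Blum vs Varga: Blum preferred on 1+1+2 = 4 ballots; Varga wins 9–4.
Only Ekwueme has no losses; Ekwueme is the Condorcet winner.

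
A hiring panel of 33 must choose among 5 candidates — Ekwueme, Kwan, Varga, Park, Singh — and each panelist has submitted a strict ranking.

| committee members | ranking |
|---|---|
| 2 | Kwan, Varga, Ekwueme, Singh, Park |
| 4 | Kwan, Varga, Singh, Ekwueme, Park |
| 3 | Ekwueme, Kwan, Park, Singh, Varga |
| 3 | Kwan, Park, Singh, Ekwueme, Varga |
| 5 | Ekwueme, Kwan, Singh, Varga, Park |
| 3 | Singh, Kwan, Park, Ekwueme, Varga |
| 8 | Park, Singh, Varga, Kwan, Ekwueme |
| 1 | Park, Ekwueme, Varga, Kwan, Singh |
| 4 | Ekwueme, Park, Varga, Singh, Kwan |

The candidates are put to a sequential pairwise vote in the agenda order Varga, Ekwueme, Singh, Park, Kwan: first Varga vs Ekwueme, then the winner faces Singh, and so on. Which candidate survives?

Kwan

Round 1: Varga vs Ekwueme — 14–19, Ekwueme advances.
Round 2: Ekwueme vs Singh — 15–18, Singh advances.
Round 3: Singh vs Park — 14–19, Park advances.
Round 4: Park vs Kwan — 13–20, Kwan advances.
Kwan survives the agenda.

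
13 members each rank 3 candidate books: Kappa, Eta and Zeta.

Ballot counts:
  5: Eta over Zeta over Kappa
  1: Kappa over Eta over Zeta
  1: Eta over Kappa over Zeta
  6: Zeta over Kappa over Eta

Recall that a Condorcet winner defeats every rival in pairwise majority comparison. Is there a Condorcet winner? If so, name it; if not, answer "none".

Pairwise majorities:
Kappa vs Eta: Kappa is ranked higher on 1+6 = 7 ballots, Eta on 6. Kappa wins 7–6.
Kappa vs Zeta: Kappa is ranked higher on 1+1 = 2 ballots, Zeta on 11. Zeta wins 11–2.
Eta vs Zeta: Eta preferred on 5+1+1 = 7 ballots; Eta wins 7–6.
Each book drops at least one matchup (Kappa loses to Zeta; Eta loses to Kappa; Zeta loses to Eta); the cycle Kappa > Eta > Zeta > Kappa rules out a Condorcet winner.

none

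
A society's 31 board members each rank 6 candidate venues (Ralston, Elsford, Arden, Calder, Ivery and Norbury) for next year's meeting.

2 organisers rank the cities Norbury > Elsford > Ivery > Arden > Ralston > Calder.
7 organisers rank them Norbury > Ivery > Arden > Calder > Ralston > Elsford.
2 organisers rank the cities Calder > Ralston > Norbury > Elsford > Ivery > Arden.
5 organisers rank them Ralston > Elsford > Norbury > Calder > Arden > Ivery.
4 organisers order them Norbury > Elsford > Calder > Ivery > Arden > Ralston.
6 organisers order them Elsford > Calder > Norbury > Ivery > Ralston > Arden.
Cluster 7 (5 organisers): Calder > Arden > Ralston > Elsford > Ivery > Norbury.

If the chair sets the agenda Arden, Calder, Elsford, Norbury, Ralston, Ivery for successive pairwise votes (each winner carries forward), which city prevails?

Round 1: Arden vs Calder — 9–22, Calder advances.
Round 2: Calder vs Elsford — 14–17, Elsford advances.
Round 3: Elsford vs Norbury — 16–15, Elsford advances.
Round 4: Elsford vs Ralston — 12–19, Ralston advances.
Round 5: Ralston vs Ivery — 12–19, Ivery advances.
The agenda winner is Ivery.

Ivery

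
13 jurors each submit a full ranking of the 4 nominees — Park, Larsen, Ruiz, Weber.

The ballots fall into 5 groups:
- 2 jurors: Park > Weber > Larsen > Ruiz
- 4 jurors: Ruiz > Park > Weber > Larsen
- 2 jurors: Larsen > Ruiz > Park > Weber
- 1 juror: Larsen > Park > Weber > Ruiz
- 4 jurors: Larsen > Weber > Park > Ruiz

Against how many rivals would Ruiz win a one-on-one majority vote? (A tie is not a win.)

Ruiz against each rival (13 jurors):
Ruiz vs Park: Park wins 7–6.
Ruiz vs Larsen: Larsen wins 9–4.
Ruiz vs Weber: 4+2 = 6 for Ruiz, 7 for Weber — Weber by 7–6.
Ruiz beats no one; loses to Park, Larsen, Weber — 0 pairwise wins.

0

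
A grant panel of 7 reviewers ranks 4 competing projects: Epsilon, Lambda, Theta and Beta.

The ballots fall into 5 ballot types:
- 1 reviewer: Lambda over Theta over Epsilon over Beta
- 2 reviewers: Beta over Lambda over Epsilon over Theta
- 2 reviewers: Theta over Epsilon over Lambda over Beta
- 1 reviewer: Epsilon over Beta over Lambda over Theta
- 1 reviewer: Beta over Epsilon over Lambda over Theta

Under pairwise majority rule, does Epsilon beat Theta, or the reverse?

Epsilon

Ballots ranking Epsilon above Theta: 2 + 1 + 1 = 4.
Ballots ranking Theta above Epsilon: 7 − 4 = 3.
Epsilon wins the head-to-head 4–3.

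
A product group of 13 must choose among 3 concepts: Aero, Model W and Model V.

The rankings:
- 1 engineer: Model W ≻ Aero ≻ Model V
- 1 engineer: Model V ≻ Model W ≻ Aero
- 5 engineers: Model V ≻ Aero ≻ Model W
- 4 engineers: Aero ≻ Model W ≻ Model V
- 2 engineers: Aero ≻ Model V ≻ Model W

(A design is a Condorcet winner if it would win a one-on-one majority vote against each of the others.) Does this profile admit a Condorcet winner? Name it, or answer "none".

Head-to-head results (13 engineers):
Aero vs Model W: Aero preferred on 5+4+2 = 11 ballots; Aero wins 11–2.
Aero vs Model V: Aero is ranked higher on 1+4+2 = 7 ballots, Model V on 6. Aero wins 7–6.
Model W vs Model V: 1+4 = 5 for Model W, 8 for Model V — Model V by 8–5.
Aero defeats every rival head-to-head and is the Condorcet winner.

Aero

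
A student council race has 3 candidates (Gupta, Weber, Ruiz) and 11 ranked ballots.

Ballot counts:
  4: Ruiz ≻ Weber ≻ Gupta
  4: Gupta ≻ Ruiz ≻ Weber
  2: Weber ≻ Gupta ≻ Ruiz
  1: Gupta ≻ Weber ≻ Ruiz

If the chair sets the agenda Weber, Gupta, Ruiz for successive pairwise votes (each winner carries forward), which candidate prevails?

Round 1: Weber vs Gupta — 6–5, Weber advances.
Round 2: Weber vs Ruiz — 3–8, Ruiz advances.
The agenda winner is Ruiz.

Ruiz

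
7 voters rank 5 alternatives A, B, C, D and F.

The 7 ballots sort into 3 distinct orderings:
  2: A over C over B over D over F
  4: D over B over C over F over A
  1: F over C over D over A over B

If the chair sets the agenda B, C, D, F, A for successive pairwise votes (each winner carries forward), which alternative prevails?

Round 1: B vs C — 4–3, B advances.
Round 2: B vs D — 2–5, D advances.
Round 3: D vs F — 6–1, D advances.
Round 4: D vs A — 5–2, D advances.
D survives the agenda.

D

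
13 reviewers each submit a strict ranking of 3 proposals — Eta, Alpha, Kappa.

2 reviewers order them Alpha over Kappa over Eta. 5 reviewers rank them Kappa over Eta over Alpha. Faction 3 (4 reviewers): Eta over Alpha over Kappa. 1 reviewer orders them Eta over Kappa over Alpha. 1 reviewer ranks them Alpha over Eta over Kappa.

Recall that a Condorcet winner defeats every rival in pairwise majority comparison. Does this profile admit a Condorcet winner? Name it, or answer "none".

Check each pair by majority over 13 ballots:
Eta vs Alpha: Eta, 10–3.
Eta vs Kappa: Kappa, 7–6.
Alpha–Kappa: Alpha 7–6.
Each project drops at least one matchup (Eta loses to Kappa; Alpha loses to Eta; Kappa loses to Alpha); the cycle Eta beats Alpha beats Kappa beats Eta rules out a Condorcet winner.

none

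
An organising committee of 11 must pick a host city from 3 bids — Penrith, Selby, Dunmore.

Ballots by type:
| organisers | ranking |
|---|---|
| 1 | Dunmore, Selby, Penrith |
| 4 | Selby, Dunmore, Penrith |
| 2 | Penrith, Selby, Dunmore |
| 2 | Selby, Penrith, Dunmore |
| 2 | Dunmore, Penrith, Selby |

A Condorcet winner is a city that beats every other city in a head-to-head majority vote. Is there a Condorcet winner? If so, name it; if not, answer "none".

Pairwise majorities:
Penrith vs Selby: Selby, 7–4.
Penrith–Dunmore: Dunmore 7–4.
Selby–Dunmore: Selby 8–3.
Selby defeats every rival head-to-head and is the Condorcet winner.

Selby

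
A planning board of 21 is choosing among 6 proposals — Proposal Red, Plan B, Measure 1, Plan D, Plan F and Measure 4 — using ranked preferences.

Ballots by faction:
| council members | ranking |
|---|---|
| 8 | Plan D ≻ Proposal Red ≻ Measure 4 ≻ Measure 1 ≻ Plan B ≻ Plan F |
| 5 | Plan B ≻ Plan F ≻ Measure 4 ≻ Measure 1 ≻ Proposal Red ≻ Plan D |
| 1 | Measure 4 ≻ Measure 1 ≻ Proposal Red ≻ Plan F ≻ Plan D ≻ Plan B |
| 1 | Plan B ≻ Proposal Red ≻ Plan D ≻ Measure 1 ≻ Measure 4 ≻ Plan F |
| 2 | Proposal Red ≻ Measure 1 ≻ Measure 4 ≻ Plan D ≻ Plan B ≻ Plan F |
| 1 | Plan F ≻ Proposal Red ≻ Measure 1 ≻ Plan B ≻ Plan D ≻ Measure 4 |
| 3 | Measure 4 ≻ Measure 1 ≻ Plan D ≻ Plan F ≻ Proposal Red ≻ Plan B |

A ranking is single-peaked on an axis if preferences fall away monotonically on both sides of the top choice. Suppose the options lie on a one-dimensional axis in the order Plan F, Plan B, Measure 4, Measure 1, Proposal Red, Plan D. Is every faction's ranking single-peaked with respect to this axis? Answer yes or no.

Axis positions: Plan F=1, Plan B=2, Measure 4=3, Measure 1=4, Proposal Red=5, Plan D=6.
Faction 1: ranking walks positions 6-5-3-4-2-1; Measure 4 is ranked above Measure 1 even though Measure 1 lies between Measure 4 and the peak Plan D on the axis — preferences dip and rise again. Not single-peaked.
Faction 2 (peak Plan B at position 2): ranking walks positions 2-1-3-4-5-6, expanding outward from the peak — single-peaked.
Faction 3: ranking walks positions 3-4-5-1-6-2; Plan F is ranked above Plan B even though Plan B lies between Plan F and the peak Measure 4 on the axis — preferences dip and rise again. Not single-peaked.
Faction 4: ranking walks positions 2-5-6-4-3-1; Proposal Red is ranked above Measure 4 even though Measure 4 lies between Proposal Red and the peak Plan B on the axis — preferences dip and rise again. Not single-peaked.
Faction 5 (peak Proposal Red at position 5): ranking walks positions 5-4-3-6-2-1, expanding outward from the peak — single-peaked.
Faction 6: ranking walks positions 1-5-4-2-6-3; Proposal Red is ranked above Plan B even though Plan B lies between Proposal Red and the peak Plan F on the axis — preferences dip and rise again. Not single-peaked.
Faction 7: ranking walks positions 3-4-6-1-5-2; Plan D is ranked above Proposal Red even though Proposal Red lies between Plan D and the peak Measure 4 on the axis — preferences dip and rise again. Not single-peaked.
Faction 1 violates single-peakedness, so the profile is not single-peaked on this axis.

no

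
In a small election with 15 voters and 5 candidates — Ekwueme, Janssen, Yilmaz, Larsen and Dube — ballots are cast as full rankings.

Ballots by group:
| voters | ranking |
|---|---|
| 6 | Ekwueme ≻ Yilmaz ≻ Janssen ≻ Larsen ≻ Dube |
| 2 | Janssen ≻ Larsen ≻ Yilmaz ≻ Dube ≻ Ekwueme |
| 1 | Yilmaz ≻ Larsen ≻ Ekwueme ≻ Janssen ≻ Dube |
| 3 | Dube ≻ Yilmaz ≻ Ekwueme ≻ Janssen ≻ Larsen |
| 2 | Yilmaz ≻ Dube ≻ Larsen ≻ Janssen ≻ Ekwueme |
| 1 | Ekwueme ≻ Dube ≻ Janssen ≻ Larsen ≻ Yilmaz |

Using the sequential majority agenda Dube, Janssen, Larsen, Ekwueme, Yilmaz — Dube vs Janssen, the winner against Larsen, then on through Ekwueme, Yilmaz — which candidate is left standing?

Round 1: Dube vs Janssen — 6–9, Janssen advances.
Round 2: Janssen vs Larsen — 12–3, Janssen advances.
Round 3: Janssen vs Ekwueme — 4–11, Ekwueme advances.
Round 4: Ekwueme vs Yilmaz — 7–8, Yilmaz advances.
Yilmaz survives the agenda.

Yilmaz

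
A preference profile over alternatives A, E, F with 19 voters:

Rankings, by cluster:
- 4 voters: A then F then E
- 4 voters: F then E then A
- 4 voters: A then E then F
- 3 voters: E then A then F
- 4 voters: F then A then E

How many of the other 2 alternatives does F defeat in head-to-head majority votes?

1

F against each rival (19 voters):
F vs A: A, 11–8.
F–E: F 12–7.
F beats E; loses to A — 1 pairwise win.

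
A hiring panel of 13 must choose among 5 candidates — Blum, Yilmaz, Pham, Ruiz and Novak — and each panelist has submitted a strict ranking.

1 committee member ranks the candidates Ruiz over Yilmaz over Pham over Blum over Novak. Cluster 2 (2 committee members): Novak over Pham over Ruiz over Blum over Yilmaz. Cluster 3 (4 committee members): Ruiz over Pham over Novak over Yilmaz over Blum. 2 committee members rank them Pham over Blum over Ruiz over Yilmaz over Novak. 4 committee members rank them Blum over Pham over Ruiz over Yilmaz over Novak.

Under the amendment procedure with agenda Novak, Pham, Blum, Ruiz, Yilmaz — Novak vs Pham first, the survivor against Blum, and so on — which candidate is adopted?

Pham

Round 1: Novak vs Pham — 2–11, Pham advances.
Round 2: Pham vs Blum — 9–4, Pham advances.
Round 3: Pham vs Ruiz — 8–5, Pham advances.
Round 4: Pham vs Yilmaz — 12–1, Pham advances.
The agenda winner is Pham.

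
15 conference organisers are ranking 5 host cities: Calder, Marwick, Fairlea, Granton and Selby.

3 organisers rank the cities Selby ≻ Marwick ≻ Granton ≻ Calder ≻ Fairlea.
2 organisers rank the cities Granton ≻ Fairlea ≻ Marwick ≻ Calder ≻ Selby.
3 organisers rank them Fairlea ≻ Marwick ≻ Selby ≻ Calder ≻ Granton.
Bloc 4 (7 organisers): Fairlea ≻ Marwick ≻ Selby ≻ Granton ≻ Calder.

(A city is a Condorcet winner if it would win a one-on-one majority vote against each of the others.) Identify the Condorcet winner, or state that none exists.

Check each pair by majority over 15 ballots:
Calder vs Marwick: 0 to 15, Marwick.
Calder vs Fairlea: Fairlea wins 12–3.
Calder vs Granton: Granton, 12–3.
Calder vs Selby: Selby wins 13–2.
Marwick–Fairlea: Fairlea 12–3.
Marwick vs Granton: Marwick preferred on 3+3+7 = 13 ballots; Marwick wins 13–2.
Marwick vs Selby: 12 to 3, Marwick.
Fairlea vs Granton: Fairlea wins 10–5.
Fairlea vs Selby: 2+3+7 = 12 for Fairlea, 3 for Selby — Fairlea by 12–3.
Granton vs Selby: 2 for Granton, 13 for Selby — Selby by 13–2.
Fairlea beats each of Calder, Marwick, Granton, Selby — Fairlea is the Condorcet winner.

Fairlea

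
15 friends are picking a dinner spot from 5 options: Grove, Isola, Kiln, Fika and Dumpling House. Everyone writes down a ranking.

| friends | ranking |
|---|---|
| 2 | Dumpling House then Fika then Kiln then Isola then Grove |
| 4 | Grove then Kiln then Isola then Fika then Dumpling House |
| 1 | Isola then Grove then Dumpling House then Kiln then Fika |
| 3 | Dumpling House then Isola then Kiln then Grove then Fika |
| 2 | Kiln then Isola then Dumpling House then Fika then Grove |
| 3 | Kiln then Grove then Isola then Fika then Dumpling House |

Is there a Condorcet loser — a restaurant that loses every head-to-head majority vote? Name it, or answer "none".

Fika

Pairwise majorities:
Grove vs Isola: Isola, 8–7.
Grove vs Kiln: Kiln wins 10–5.
Grove vs Fika: Grove preferred on 4+1+3+3 = 11 ballots; Grove wins 11–4.
Grove vs Dumpling House: Grove preferred on 4+1+3 = 8 ballots; Grove wins 8–7.
Isola vs Kiln: Isola is ranked higher on 1+3 = 4 ballots, Kiln on 11. Kiln wins 11–4.
Isola vs Fika: 4+1+3+2+3 = 13 for Isola, 2 for Fika — Isola by 13–2.
Isola vs Dumpling House: 4+1+2+3 = 10 for Isola, 5 for Dumpling House — Isola by 10–5.
Kiln–Fika: Kiln 13–2.
Kiln vs Dumpling House: Kiln is ranked higher on 4+2+3 = 9 ballots, Dumpling House on 6. Kiln wins 9–6.
Fika vs Dumpling House: Dumpling House, 8–7.
Fika is beaten in every head-to-head and is the Condorcet loser.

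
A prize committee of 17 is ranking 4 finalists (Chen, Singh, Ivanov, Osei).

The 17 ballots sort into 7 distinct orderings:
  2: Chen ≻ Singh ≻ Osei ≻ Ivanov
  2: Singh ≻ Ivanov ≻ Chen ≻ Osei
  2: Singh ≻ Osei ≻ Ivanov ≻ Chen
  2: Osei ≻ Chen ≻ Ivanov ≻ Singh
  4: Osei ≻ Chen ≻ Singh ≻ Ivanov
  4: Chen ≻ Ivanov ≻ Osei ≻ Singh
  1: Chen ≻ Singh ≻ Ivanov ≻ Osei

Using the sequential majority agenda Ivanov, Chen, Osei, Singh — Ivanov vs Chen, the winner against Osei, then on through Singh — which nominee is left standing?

Chen

Round 1: Ivanov vs Chen — 4–13, Chen advances.
Round 2: Chen vs Osei — 9–8, Chen advances.
Round 3: Chen vs Singh — 13–4, Chen advances.
Chen survives the agenda.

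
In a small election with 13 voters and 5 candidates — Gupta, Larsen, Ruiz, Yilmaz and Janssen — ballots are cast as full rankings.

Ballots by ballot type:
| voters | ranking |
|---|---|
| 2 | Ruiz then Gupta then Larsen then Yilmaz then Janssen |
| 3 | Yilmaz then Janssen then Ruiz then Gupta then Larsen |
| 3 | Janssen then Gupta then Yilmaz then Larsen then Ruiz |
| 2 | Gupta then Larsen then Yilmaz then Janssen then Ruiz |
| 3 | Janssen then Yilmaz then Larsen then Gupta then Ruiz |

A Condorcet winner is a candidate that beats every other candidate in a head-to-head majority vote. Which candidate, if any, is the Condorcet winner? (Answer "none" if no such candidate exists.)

none

Check each pair by majority over 13 ballots:
Gupta vs Larsen: Gupta preferred on 2+3+3+2 = 10 ballots; Gupta wins 10–3.
Gupta vs Ruiz: Gupta, 8–5.
Gupta vs Yilmaz: Gupta preferred on 2+3+2 = 7 ballots; Gupta wins 7–6.
Gupta vs Janssen: Janssen wins 9–4.
Larsen vs Ruiz: Larsen, 8–5.
Larsen vs Yilmaz: 4 to 9, Yilmaz.
Larsen vs Janssen: Janssen, 9–4.
Ruiz vs Yilmaz: Yilmaz wins 11–2.
Ruiz vs Janssen: 2 for Ruiz, 11 for Janssen — Janssen by 11–2.
Yilmaz vs Janssen: Yilmaz wins 7–6.
Each candidate drops at least one matchup (Gupta loses to Janssen; Larsen loses to Gupta; Ruiz loses to Gupta; Yilmaz loses to Gupta; Janssen loses to Yilmaz); the cycle Gupta → Yilmaz → Janssen → Gupta rules out a Condorcet winner.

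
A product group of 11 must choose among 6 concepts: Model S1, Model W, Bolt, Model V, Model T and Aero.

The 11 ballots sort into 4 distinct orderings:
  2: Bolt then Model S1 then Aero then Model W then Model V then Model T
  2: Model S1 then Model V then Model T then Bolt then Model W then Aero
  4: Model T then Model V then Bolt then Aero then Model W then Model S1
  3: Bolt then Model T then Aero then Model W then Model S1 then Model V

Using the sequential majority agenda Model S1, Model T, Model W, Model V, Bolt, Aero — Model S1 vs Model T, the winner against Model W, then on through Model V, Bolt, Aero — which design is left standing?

Round 1: Model S1 vs Model T — 4–7, Model T advances.
Round 2: Model T vs Model W — 9–2, Model T advances.
Round 3: Model T vs Model V — 7–4, Model T advances.
Round 4: Model T vs Bolt — 6–5, Model T advances.
Round 5: Model T vs Aero — 9–2, Model T advances.
The agenda winner is Model T.

Model T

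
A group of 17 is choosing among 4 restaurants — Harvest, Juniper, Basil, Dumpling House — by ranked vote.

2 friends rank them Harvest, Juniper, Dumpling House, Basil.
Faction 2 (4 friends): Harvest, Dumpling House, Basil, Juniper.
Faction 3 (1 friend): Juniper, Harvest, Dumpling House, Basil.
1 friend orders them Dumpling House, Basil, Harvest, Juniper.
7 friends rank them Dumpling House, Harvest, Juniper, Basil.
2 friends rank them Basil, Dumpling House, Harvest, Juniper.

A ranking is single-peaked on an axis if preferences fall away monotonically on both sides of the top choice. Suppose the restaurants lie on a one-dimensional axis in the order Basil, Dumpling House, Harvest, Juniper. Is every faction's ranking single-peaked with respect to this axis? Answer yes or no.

yes

Axis positions: Basil=1, Dumpling House=2, Harvest=3, Juniper=4.
Faction 1 (peak Harvest at position 3): ranking walks positions 3-4-2-1, expanding outward from the peak — single-peaked.
Faction 2 (peak Harvest at position 3): ranking walks positions 3-2-1-4, expanding outward from the peak — single-peaked.
Faction 3 (peak Juniper at position 4): ranking walks positions 4-3-2-1, expanding outward from the peak — single-peaked.
Faction 4 (peak Dumpling House at position 2): ranking walks positions 2-1-3-4, expanding outward from the peak — single-peaked.
Faction 5 (peak Dumpling House at position 2): ranking walks positions 2-3-4-1, expanding outward from the peak — single-peaked.
Faction 6 (peak Basil at position 1): ranking walks positions 1-2-3-4, expanding outward from the peak — single-peaked.
Every ranking is single-peaked on this axis.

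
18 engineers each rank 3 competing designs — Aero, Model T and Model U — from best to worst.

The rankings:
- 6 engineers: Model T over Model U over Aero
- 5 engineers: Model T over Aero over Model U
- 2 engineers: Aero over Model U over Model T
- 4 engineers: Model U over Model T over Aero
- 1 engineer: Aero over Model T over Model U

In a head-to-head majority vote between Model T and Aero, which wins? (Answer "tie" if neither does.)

Model T

Ballots ranking Model T above Aero: 6 + 5 + 4 = 15.
Ballots ranking Aero above Model T: 18 − 15 = 3.
Model T wins the head-to-head 15–3.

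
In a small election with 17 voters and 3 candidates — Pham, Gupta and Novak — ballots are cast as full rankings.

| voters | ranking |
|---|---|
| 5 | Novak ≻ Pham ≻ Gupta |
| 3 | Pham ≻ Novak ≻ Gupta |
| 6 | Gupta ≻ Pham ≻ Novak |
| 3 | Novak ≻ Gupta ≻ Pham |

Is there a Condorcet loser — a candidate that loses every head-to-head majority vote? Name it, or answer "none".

none

Pairwise majorities:
Pham vs Gupta: Pham preferred on 5+3 = 8 ballots; Gupta wins 9–8.
Pham vs Novak: Pham, 9–8.
Gupta vs Novak: Novak wins 11–6.
Each candidate has at least one pairwise win (Pham beats Novak; Gupta beats Pham; Novak beats Gupta) — no Condorcet loser.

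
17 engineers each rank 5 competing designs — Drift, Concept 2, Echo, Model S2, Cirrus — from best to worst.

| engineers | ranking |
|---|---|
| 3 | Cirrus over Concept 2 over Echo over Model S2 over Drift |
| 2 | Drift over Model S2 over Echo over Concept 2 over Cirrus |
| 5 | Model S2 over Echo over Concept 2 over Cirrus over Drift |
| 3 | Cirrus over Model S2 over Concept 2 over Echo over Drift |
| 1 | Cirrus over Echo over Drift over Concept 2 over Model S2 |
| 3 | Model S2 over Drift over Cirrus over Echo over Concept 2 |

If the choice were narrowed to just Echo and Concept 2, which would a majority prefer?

Echo

Ballots ranking Echo above Concept 2: 2 + 5 + 1 + 3 = 11.
Ballots ranking Concept 2 above Echo: 17 − 11 = 6.
Echo wins the head-to-head 11–6.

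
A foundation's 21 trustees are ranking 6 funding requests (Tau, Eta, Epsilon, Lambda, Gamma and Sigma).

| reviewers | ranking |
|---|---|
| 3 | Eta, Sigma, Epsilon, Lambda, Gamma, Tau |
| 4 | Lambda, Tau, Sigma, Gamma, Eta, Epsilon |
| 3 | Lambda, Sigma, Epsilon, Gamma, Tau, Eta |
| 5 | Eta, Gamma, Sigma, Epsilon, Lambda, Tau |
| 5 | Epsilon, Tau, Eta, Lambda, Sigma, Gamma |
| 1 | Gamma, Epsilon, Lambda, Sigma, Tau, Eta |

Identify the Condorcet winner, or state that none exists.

none

Pairwise majorities:
Tau vs Eta: Tau wins 13–8.
Tau vs Epsilon: Epsilon, 17–4.
Tau vs Lambda: Lambda, 16–5.
Tau vs Gamma: Gamma, 12–9.
Tau vs Sigma: Sigma wins 12–9.
Eta–Epsilon: Eta 12–9.
Eta vs Lambda: Eta wins 13–8.
Eta vs Gamma: Eta, 13–8.
Eta vs Sigma: Eta wins 13–8.
Epsilon vs Lambda: Epsilon, 14–7.
Epsilon vs Gamma: Epsilon wins 11–10.
Epsilon–Sigma: Sigma 15–6.
Lambda vs Gamma: Lambda wins 15–6.
Lambda vs Sigma: Lambda, 13–8.
Gamma vs Sigma: Sigma, 15–6.
Every project loses at least once (Tau loses to Epsilon; Eta loses to Tau; Epsilon loses to Eta; Lambda loses to Eta; Gamma loses to Eta; Sigma loses to Eta). The majority relation contains the cycle Tau > Eta > Epsilon > Tau, so there is no Condorcet winner.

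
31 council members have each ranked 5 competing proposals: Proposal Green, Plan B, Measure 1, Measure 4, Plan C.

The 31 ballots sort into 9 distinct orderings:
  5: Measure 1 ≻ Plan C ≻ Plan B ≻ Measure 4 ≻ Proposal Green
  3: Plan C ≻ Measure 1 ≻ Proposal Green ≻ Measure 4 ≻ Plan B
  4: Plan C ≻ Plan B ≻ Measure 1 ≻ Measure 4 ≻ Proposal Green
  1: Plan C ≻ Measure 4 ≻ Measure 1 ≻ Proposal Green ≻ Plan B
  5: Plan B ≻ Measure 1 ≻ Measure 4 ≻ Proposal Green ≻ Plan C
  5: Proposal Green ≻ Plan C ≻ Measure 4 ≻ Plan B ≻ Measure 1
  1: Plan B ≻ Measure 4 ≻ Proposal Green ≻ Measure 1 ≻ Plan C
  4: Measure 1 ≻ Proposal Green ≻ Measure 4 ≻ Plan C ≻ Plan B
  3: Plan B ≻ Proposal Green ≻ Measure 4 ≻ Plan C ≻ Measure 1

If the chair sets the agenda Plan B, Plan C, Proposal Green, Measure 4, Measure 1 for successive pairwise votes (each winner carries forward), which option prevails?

Measure 1

Round 1: Plan B vs Plan C — 9–22, Plan C advances.
Round 2: Plan C vs Proposal Green — 13–18, Proposal Green advances.
Round 3: Proposal Green vs Measure 4 — 15–16, Measure 4 advances.
Round 4: Measure 4 vs Measure 1 — 10–21, Measure 1 advances.
The agenda winner is Measure 1.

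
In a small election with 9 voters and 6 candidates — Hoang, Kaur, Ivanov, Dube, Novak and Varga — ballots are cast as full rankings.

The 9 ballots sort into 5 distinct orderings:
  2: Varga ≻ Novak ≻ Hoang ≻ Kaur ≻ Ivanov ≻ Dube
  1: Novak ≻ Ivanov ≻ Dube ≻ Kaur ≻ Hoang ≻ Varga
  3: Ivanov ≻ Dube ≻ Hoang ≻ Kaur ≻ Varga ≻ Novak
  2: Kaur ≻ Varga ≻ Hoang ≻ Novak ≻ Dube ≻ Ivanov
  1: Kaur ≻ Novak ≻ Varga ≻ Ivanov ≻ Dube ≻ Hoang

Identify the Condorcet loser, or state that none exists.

Pairwise majorities:
Hoang vs Kaur: Hoang, 5–4.
Hoang vs Ivanov: 2+2 = 4 for Hoang, 5 for Ivanov — Ivanov by 5–4.
Hoang vs Dube: Dube, 5–4.
Hoang vs Novak: Hoang preferred on 3+2 = 5 ballots; Hoang wins 5–4.
Hoang vs Varga: 1+3 = 4 for Hoang, 5 for Varga — Varga by 5–4.
Kaur vs Ivanov: Kaur wins 5–4.
Kaur vs Dube: 2+2+1 = 5 for Kaur, 4 for Dube — Kaur by 5–4.
Kaur vs Novak: Kaur, 6–3.
Kaur vs Varga: Kaur, 7–2.
Ivanov vs Dube: 2+1+3+1 = 7 for Ivanov, 2 for Dube — Ivanov by 7–2.
Ivanov vs Novak: 3 to 6, Novak.
Ivanov vs Varga: Varga, 5–4.
Dube vs Novak: Novak, 6–3.
Dube vs Varga: Varga wins 5–4.
Novak vs Varga: 2 to 7, Varga.
Each candidate has at least one pairwise win (Hoang beats Kaur; Kaur beats Ivanov; Ivanov beats Hoang; Dube beats Hoang; Novak beats Ivanov; Varga beats Hoang) — no Condorcet loser.

none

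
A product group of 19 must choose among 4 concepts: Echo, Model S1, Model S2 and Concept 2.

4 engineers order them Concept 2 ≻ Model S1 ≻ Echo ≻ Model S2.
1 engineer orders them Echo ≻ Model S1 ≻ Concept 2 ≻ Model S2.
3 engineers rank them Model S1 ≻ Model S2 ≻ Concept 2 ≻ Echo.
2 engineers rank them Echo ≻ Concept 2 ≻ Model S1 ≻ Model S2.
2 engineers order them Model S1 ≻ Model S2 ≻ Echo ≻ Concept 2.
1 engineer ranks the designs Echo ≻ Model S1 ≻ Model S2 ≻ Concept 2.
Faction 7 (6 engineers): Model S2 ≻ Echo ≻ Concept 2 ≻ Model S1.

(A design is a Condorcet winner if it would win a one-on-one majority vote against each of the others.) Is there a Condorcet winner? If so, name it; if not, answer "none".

none

Head-to-head results (19 engineers):
Echo vs Model S1: Echo preferred on 1+2+1+6 = 10 ballots; Echo wins 10–9.
Echo vs Model S2: Echo is ranked higher on 4+1+2+1 = 8 ballots, Model S2 on 11. Model S2 wins 11–8.
Echo vs Concept 2: Echo preferred on 1+2+2+1+6 = 12 ballots; Echo wins 12–7.
Model S1 vs Model S2: 4+1+3+2+2+1 = 13 for Model S1, 6 for Model S2 — Model S1 by 13–6.
Model S1 vs Concept 2: 7 to 12, Concept 2.
Model S2 vs Concept 2: Model S2 preferred on 3+2+1+6 = 12 ballots; Model S2 wins 12–7.
Every design loses at least once (Echo loses to Model S2; Model S1 loses to Echo; Model S2 loses to Model S1; Concept 2 loses to Echo). The majority relation contains the cycle Echo → Model S1 → Model S2 → Echo, so there is no Condorcet winner.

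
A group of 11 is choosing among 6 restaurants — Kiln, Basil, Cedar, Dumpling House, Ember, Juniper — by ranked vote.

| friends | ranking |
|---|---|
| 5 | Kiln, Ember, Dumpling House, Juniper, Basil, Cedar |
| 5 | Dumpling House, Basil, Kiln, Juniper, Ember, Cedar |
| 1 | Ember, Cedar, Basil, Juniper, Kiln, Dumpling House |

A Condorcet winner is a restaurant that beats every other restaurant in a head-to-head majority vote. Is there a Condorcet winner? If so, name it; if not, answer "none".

Check each pair by majority over 11 ballots:
Kiln vs Basil: Kiln is ranked higher on 5 ballots, Basil on 6. Basil wins 6–5.
Kiln vs Cedar: Kiln, 10–1.
Kiln vs Dumpling House: Kiln, 6–5.
Kiln vs Ember: 5+5 = 10 for Kiln, 1 for Ember — Kiln by 10–1.
Kiln vs Juniper: Kiln, 10–1.
Basil vs Cedar: 10 to 1, Basil.
Basil–Dumpling House: Dumpling House 10–1.
Basil vs Ember: Basil is ranked higher on 5 ballots, Ember on 6. Ember wins 6–5.
Basil–Juniper: Basil 6–5.
Cedar vs Dumpling House: Cedar is ranked higher on 1 ballot, Dumpling House on 10. Dumpling House wins 10–1.
Cedar vs Ember: 0 to 11, Ember.
Cedar vs Juniper: 1 for Cedar, 10 for Juniper — Juniper by 10–1.
Dumpling House vs Ember: Dumpling House is ranked higher on 5 ballots, Ember on 6. Ember wins 6–5.
Dumpling House vs Juniper: Dumpling House is ranked higher on 5+5 = 10 ballots, Juniper on 1. Dumpling House wins 10–1.
Ember vs Juniper: 6 to 5, Ember.
Each restaurant drops at least one matchup (Kiln loses to Basil; Basil loses to Dumpling House; Cedar loses to Kiln; Dumpling House loses to Kiln; Ember loses to Kiln; Juniper loses to Kiln); the cycle Kiln beats Dumpling House beats Basil beats Kiln rules out a Condorcet winner.

none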